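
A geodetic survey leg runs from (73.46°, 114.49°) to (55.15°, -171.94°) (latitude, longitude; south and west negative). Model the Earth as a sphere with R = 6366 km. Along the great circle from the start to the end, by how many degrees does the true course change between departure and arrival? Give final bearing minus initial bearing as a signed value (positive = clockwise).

+68.6°

Initial bearing θ₁ = atan2(sin Δλ cos φ₂, cos φ₁ sin φ₂ − sin φ₁ cos φ₂ cos Δλ) = 81.83°
Final bearing θ₂ = (initial bearing from the destination back to the start) + 180° = 150.45°
Δθ = θ₂ − θ₁ = +68.6°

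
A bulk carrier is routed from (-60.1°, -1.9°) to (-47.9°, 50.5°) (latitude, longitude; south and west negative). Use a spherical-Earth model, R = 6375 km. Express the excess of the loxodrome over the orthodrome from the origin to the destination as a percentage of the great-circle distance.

Great circle: σ = 0.5602 rad → d_gc = Rσ = 3571.5 km
Rhumb: Δφ = +0.2129, Δλ = +0.9146, Δψ = +0.3656, q = Δφ/Δψ = 0.5824 → d_rh = R√(Δφ²+q²Δλ²) = 3657.0 km
Excess = (3657.0 − 3571.5) / 3571.5 = 85.5 / 3571.5 = 2.39% ≈ 2.4%

2.4%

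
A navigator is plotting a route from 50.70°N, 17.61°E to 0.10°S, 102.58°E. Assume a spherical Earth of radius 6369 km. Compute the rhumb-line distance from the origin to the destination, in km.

9889 km

Δψ = ln[tan(π/4+φ₂/2)/tan(π/4+φ₁/2)] = -1.0316;  Δφ = -0.8866 rad,  Δλ = +1.4830 rad
q = Δφ/Δψ = 0.8595
d = R·√(Δφ² + q²Δλ²) = 6369·1.55267 = 9889 km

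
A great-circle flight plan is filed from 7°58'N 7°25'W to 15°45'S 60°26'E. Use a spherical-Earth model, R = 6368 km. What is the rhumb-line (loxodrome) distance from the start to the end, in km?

Δψ = ln[tan(π/4+φ₂/2)/tan(π/4+φ₁/2)] = -0.4179;  Δφ = -0.4139 rad,  Δλ = +1.1842 rad
q = Δφ/Δψ = 0.9905
d = R·√(Δφ² + q²Δλ²) = 6368·1.24383 = 7921 km

7921 km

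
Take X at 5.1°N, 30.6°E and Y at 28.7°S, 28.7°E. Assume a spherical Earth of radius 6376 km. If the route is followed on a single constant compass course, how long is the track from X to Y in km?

3767 km

Rhumb course C = atan2(Δλ, Δψ) with Δψ = ln[tan(π/4+φ₂/2)/tan(π/4+φ₁/2)] = -0.6124, Δλ = -0.0332 → C = 183.10°
d = R·|Δφ| / |cos C| = 6376·0.58992 / 0.99854 = 3767 km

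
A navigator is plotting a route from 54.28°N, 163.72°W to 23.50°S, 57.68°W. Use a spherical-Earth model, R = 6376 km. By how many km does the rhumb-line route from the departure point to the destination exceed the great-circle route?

Great circle: cos σ = sin φ₁ sin φ₂ + cos φ₁ cos φ₂ cos Δλ,  σ = 2.0620 rad → d_gc = 13147.2 km
Rhumb line: Δψ = -1.5547, q = Δφ/Δψ = 0.8732, d_rh = R√(Δφ²+q²Δλ²) = 13456.9 km
Excess = 13456.9 − 13147.2 = 309.7 ≈ 310 km

310 km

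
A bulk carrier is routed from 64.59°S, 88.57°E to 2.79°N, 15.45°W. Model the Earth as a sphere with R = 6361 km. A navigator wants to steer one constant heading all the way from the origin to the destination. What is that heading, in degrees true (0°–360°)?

Δψ = ln[tan(π/4+φ₂/2)/tan(π/4+φ₁/2)] = +1.5384
Δλ = -1.8155 rad (taken the short way round)
course = atan2(Δλ, Δψ) = 310.28°

310.3°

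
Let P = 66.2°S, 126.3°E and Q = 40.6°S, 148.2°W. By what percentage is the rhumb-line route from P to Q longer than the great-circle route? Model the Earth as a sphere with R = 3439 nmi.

Great circle: σ = 0.9027 rad → d_gc = Rσ = 3104.5 nmi
Rhumb: Δφ = +0.4468, Δλ = +1.4923, Δψ = +0.7805, q = Δφ/Δψ = 0.5724 → d_rh = R√(Δφ²+q²Δλ²) = 3315.3 nmi
Excess = (3315.3 − 3104.5) / 3104.5 = 210.8 / 3104.5 = 6.79% ≈ 6.8%

6.8%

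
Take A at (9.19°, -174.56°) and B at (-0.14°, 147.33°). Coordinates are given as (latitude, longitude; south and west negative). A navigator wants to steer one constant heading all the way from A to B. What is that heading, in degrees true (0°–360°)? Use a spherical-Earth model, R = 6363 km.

Δψ = ln[tan(π/4+φ₂/2)/tan(π/4+φ₁/2)] = -0.1635
Δλ = -0.6651 rad (taken the short way round)
course = atan2(Δλ, Δψ) = 256.19°

256.2°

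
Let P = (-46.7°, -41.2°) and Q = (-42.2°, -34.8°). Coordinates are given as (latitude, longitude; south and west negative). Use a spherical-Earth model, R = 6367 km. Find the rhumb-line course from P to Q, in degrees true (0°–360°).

45.4°

Meridional parts: M(φ₁)=-0.9240, M(φ₂)=-0.8139 → ΔM = +0.1101;  Δλ = +0.1117 rad
tan C = Δλ / ΔM = +1.0145 → C = 45.41°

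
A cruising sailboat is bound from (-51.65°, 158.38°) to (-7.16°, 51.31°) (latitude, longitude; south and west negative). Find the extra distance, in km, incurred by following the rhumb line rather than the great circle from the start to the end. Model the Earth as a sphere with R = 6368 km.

557 km

Great circle: cos σ = sin φ₁ sin φ₂ + cos φ₁ cos φ₂ cos Δλ,  σ = 1.6539 rad → d_gc = 10531.7 km
Rhumb line: Δψ = +0.9310, q = Δφ/Δψ = 0.8341, d_rh = R√(Δφ²+q²Δλ²) = 11088.8 km
Excess = 11088.8 − 10531.7 = 557.1 ≈ 557 km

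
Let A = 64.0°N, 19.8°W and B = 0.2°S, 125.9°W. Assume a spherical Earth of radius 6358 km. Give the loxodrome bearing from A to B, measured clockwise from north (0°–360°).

231.6°

Δψ = ln[tan(π/4+φ₂/2)/tan(π/4+φ₁/2)] = -1.4694
Δλ = -1.8518 rad (taken the short way round)
course = atan2(Δλ, Δψ) = 231.57°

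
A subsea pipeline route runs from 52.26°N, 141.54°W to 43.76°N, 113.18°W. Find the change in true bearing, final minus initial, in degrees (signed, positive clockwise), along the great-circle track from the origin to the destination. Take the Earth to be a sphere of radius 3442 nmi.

Initial bearing θ₁ = atan2(sin Δλ cos φ₂, cos φ₁ sin φ₂ − sin φ₁ cos φ₂ cos Δλ) = 103.01°
Final bearing θ₂ = (initial bearing from the destination back to the start) + 180° = 124.34°
Δθ = θ₂ − θ₁ = +21.3°

+21.3°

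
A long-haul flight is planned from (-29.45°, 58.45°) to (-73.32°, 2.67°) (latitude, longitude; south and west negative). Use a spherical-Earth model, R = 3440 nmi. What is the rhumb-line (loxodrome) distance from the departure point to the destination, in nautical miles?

Rhumb course C = atan2(Δλ, Δψ) with Δψ = ln[tan(π/4+φ₂/2)/tan(π/4+φ₁/2)] = -1.3818, Δλ = -0.9735 → C = 215.17°
d = R·|Δφ| / |cos C| = 3440·0.76568 / 0.81748 = 3222 nmi

3222 nmi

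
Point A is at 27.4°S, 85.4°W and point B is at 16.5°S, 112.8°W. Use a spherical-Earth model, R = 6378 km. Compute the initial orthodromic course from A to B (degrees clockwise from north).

θ = atan2( sin Δλ·cos φ₂ ,  cos φ₁ sin φ₂ − sin φ₁ cos φ₂ cos Δλ )
  = atan2(-0.4412, +0.1396) = 287.56°

287.6°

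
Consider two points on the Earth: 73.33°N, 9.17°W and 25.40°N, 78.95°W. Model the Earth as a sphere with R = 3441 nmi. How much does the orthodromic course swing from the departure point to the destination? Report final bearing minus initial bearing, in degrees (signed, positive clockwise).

Initial bearing θ₁ = atan2(sin Δλ cos φ₂, cos φ₁ sin φ₂ − sin φ₁ cos φ₂ cos Δλ) = 258.27°
Final bearing θ₂ = (initial bearing from the destination back to the start) + 180° = 198.11°
Δθ = θ₂ − θ₁ = -60.2°

-60.2°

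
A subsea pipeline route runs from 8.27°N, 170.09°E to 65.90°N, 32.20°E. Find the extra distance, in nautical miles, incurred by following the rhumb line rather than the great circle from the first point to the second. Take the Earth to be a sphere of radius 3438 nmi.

897 nmi

Great circle: cos σ = sin φ₁ sin φ₂ + cos φ₁ cos φ₂ cos Δλ,  σ = 1.7401 rad → d_gc = 5982.4 nmi
Rhumb line: Δψ = +1.3994, q = Δφ/Δψ = 0.7187, d_rh = R√(Δφ²+q²Δλ²) = 6879.3 nmi
Excess = 6879.3 − 5982.4 = 896.9 ≈ 897 nmi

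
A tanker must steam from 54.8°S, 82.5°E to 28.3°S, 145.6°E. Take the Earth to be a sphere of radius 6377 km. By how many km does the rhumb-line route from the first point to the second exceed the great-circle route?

143 km

Great circle: cos σ = sin φ₁ sin φ₂ + cos φ₁ cos φ₂ cos Δλ,  σ = 0.9058 rad → d_gc = 5776.5 km
Rhumb line: Δψ = +0.6328, q = Δφ/Δψ = 0.7309, d_rh = R√(Δφ²+q²Δλ²) = 5919.9 km
Excess = 5919.9 − 5776.5 = 143.4 ≈ 143 km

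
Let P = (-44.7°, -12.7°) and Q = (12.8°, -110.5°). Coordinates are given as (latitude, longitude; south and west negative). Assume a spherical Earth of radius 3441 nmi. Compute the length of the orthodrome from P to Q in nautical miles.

6274 nmi

Haversine: a = sin²(Δφ/2)+cos φ₁ cos φ₂ sin²(Δλ/2) = 0.62495;  σ = 2·atan2(√a,√(1−a))
σ = 104.472° → d = Rσ = 3441·1.82338 = 6274 nmi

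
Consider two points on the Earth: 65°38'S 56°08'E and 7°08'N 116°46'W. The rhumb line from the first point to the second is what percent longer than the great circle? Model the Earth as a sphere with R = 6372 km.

Great circle: σ = 2.1169 rad → d_gc = Rσ = 13488.9 km
Rhumb: Δφ = +1.2700, Δλ = -3.0177, Δψ = +1.6577, q = Δφ/Δψ = 0.7661 → d_rh = R√(Δφ²+q²Δλ²) = 16807.7 km
Excess = (16807.7 − 13488.9) / 13488.9 = 3318.8 / 13488.9 = 24.60% ≈ 24.6%

24.6%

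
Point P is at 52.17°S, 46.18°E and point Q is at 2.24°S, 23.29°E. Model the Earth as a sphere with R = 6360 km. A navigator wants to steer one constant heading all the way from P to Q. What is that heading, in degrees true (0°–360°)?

Meridional parts: M(φ₁)=-1.0710, M(φ₂)=-0.0391 → ΔM = +1.0319;  Δλ = -0.3995 rad
tan C = Δλ / ΔM = -0.3872 → C = 338.84°

338.8°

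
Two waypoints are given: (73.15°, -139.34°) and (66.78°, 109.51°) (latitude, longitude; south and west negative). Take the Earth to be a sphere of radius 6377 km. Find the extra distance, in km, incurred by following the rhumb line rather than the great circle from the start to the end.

585 km

Great circle: cos σ = sin φ₁ sin φ₂ + cos φ₁ cos φ₂ cos Δλ,  σ = 0.5766 rad → d_gc = 3677.1 km
Rhumb line: Δψ = -0.3272, q = Δφ/Δψ = 0.3397, d_rh = R√(Δφ²+q²Δλ²) = 4262.3 km
Excess = 4262.3 − 3677.1 = 585.2 ≈ 585 km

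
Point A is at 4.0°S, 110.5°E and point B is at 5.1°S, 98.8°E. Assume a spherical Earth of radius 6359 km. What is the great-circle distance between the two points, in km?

Haversine: a = sin²(Δφ/2)+cos φ₁ cos φ₂ sin²(Δλ/2) = 0.01041;  σ = 2·atan2(√a,√(1−a))
σ = 11.715° → d = Rσ = 6359·0.20446 = 1300 km

1300 km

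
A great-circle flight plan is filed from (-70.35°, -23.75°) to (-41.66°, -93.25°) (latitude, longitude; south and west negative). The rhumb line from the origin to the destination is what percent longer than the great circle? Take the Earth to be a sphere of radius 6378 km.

Great circle: σ = 0.7756 rad → d_gc = Rσ = 4947.0 km
Rhumb: Δφ = +0.5007, Δλ = -1.2130, Δψ = +0.9522, q = Δφ/Δψ = 0.5259 → d_rh = R√(Δφ²+q²Δλ²) = 5172.1 km
Excess = (5172.1 − 4947.0) / 4947.0 = 225.1 / 4947.0 = 4.5502% ≈ 4.6%

4.6%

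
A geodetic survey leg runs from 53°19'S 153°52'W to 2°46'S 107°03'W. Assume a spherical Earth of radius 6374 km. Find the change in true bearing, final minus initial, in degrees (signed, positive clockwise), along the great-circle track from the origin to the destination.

-25.4°

At departure: θ₁ = atan2(sin Δλ cos φ₂, cos φ₁ sin φ₂ − sin φ₁ cos φ₂ cos Δλ) = 54.51°
At arrival: θ₂ = atan2(sin Δλ cos φ₁, −cos φ₂ sin φ₁ + sin φ₂ cos φ₁ cos Δλ) = 29.14°
Δθ = θ₂ − θ₁ = -25.4°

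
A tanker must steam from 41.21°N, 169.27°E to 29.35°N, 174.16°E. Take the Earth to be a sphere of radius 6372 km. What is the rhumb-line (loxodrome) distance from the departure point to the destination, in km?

1391 km

Rhumb course C = atan2(Δλ, Δψ) with Δψ = ln[tan(π/4+φ₂/2)/tan(π/4+φ₁/2)] = -0.2545, Δλ = +0.0853 → C = 161.46°
d = R·|Δφ| / |cos C| = 6372·0.20700 / 0.94810 = 1391 km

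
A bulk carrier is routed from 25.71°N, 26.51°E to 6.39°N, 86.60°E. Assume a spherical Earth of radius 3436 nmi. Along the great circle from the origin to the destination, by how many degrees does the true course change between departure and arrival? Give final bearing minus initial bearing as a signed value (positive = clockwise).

+18.4°

At departure: θ₁ = atan2(sin Δλ cos φ₂, cos φ₁ sin φ₂ − sin φ₁ cos φ₂ cos Δλ) = 97.58°
At arrival: θ₂ = atan2(sin Δλ cos φ₁, −cos φ₂ sin φ₁ + sin φ₂ cos φ₁ cos Δλ) = 116.01°
Δθ = θ₂ − θ₁ = +18.4°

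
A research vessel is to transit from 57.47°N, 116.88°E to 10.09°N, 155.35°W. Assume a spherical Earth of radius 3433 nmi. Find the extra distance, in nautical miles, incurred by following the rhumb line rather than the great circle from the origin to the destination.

194 nmi

Great circle: cos σ = sin φ₁ sin φ₂ + cos φ₁ cos φ₂ cos Δλ,  σ = 1.4017 rad → d_gc = 4812.0 nmi
Rhumb line: Δψ = -1.0548, q = Δφ/Δψ = 0.7840, d_rh = R√(Δφ²+q²Δλ²) = 5005.7 nmi
Excess = 5005.7 − 4812.0 = 193.7 ≈ 194 nmi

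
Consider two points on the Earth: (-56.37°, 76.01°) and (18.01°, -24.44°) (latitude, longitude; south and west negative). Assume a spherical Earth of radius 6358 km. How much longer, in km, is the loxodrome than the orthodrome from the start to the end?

Great circle: cos σ = sin φ₁ sin φ₂ + cos φ₁ cos φ₂ cos Δλ,  σ = 1.9315 rad → d_gc = 12280.7 km
Rhumb line: Δψ = +1.5163, q = Δφ/Δψ = 0.8561, d_rh = R√(Δφ²+q²Δλ²) = 12617.4 km
Excess = 12617.4 − 12280.7 = 336.7 ≈ 337 km

337 km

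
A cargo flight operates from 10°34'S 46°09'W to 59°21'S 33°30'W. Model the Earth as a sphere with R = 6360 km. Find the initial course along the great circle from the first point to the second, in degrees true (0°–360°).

171.6°

θ = atan2( sin Δλ·cos φ₂ ,  cos φ₁ sin φ₂ − sin φ₁ cos φ₂ cos Δλ )
  = atan2(+0.1116, -0.7545) = 171.58°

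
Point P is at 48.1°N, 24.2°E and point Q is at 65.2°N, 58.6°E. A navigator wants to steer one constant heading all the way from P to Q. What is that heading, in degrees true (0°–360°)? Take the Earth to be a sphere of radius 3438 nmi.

47.3°

Δψ = ln[tan(π/4+φ₂/2)/tan(π/4+φ₁/2)] = +0.5547
Δλ = +0.6004 rad (taken the short way round)
course = atan2(Δλ, Δψ) = 47.27°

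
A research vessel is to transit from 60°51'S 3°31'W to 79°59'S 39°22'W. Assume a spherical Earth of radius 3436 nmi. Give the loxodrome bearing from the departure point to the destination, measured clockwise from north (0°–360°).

Δψ = ln[tan(π/4+φ₂/2)/tan(π/4+φ₁/2)] = -1.0876
Δλ = -0.6257 rad (taken the short way round)
course = atan2(Δλ, Δψ) = 209.91°

209.9°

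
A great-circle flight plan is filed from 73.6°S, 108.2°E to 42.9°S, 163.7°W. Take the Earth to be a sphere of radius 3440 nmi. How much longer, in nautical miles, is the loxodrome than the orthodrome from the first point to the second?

231 nmi

Great circle: cos σ = sin φ₁ sin φ₂ + cos φ₁ cos φ₂ cos Δλ,  σ = 0.8501 rad → d_gc = 2924.5 nmi
Rhumb line: Δψ = +1.1068, q = Δφ/Δψ = 0.4841, d_rh = R√(Δφ²+q²Δλ²) = 3155.1 nmi
Excess = 3155.1 − 2924.5 = 230.6 ≈ 231 nmi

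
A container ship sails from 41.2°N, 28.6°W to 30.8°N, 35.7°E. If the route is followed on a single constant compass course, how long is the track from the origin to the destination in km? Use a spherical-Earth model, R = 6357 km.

Δψ = ln[tan(π/4+φ₂/2)/tan(π/4+φ₁/2)] = -0.2250;  Δφ = -0.1815 rad,  Δλ = +1.1222 rad
q = Δφ/Δψ = 0.8067
d = R·√(Δφ² + q²Δλ²) = 6357·0.92336 = 5870 km

5870 km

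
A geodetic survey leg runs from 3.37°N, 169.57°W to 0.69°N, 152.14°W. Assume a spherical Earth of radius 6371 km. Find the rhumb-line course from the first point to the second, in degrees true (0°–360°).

98.7°

Δψ = ln[tan(π/4+φ₂/2)/tan(π/4+φ₁/2)] = -0.0468
Δλ = +0.3042 rad (taken the short way round)
course = atan2(Δλ, Δψ) = 98.75°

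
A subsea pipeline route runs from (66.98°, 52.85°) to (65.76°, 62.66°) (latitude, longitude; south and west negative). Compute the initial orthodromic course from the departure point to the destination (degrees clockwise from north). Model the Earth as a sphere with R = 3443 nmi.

102.7°

N = sin Δλ·cos φ₂ = +0.0700;  D = cos φ₁ sin φ₂ − sin φ₁ cos φ₂ cos Δλ = -0.0158
initial course = atan2(N, D) = 102.70°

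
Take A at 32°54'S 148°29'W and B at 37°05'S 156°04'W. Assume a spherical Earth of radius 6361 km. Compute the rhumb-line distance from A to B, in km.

Rhumb course C = atan2(Δλ, Δψ) with Δψ = ln[tan(π/4+φ₂/2)/tan(π/4+φ₁/2)] = -0.0892, Δλ = -0.1324 → C = 236.03°
d = R·|Δφ| / |cos C| = 6361·0.07301 / 0.55871 = 831 km

831 km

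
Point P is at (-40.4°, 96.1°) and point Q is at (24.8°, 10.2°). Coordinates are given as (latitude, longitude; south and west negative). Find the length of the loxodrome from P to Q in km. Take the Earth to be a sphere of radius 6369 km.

Δψ = ln[tan(π/4+φ₂/2)/tan(π/4+φ₁/2)] = +1.2191;  Δφ = +1.1380 rad,  Δλ = -1.4992 rad
q = Δφ/Δψ = 0.9335
d = R·√(Δφ² + q²Δλ²) = 6369·1.80374 = 11488 km

11488 km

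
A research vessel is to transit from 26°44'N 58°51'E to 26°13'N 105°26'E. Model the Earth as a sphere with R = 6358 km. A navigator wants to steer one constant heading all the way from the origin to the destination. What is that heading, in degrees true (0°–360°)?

90.7°

Meridional parts: M(φ₁)=+0.4845, M(φ₂)=+0.4744 → ΔM = -0.0101;  Δλ = +0.8130 rad
tan C = Δλ / ΔM = -80.7056 → C = 90.71°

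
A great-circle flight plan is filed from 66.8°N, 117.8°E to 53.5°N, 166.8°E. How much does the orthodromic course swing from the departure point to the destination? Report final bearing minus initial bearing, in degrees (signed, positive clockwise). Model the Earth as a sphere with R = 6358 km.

+43.4°

Initial bearing θ₁ = atan2(sin Δλ cos φ₂, cos φ₁ sin φ₂ − sin φ₁ cos φ₂ cos Δλ) = 95.35°
Final bearing θ₂ = (initial bearing from the destination back to the start) + 180° = 138.75°
Δθ = θ₂ − θ₁ = +43.4°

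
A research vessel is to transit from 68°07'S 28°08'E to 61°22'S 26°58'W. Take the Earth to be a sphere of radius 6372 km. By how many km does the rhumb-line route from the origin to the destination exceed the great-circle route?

86 km

Great circle: cos σ = sin φ₁ sin φ₂ + cos φ₁ cos φ₂ cos Δλ,  σ = 0.4112 rad → d_gc = 2620.0 km
Rhumb line: Δψ = +0.2777, q = Δφ/Δψ = 0.4242, d_rh = R√(Δφ²+q²Δλ²) = 2705.8 km
Excess = 2705.8 − 2620.0 = 85.8 ≈ 86 km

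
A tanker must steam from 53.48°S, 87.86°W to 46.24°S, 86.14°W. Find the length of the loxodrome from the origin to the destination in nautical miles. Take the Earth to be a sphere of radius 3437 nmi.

439 nmi

Rhumb course C = atan2(Δλ, Δψ) with Δψ = ln[tan(π/4+φ₂/2)/tan(π/4+φ₁/2)] = +0.1965, Δλ = +0.0300 → C = 8.69°
d = R·|Δφ| / |cos C| = 3437·0.12636 / 0.98853 = 439 nmi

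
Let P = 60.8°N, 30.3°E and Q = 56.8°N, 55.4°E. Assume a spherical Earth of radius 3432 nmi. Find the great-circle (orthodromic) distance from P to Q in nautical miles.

Haversine: a = sin²(Δφ/2)+cos φ₁ cos φ₂ sin²(Δλ/2) = 0.01383;  σ = 2·atan2(√a,√(1−a))
σ = 13.508° → d = Rσ = 3432·0.23576 = 809 nmi

809 nmi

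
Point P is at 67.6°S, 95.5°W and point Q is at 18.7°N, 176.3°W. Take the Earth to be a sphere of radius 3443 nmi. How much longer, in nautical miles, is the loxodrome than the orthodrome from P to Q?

Great circle: cos σ = sin φ₁ sin φ₂ + cos φ₁ cos φ₂ cos Δλ,  σ = 1.8118 rad → d_gc = 6238.1 nmi
Rhumb line: Δψ = +1.9518, q = Δφ/Δψ = 0.7717, d_rh = R√(Δφ²+q²Δλ²) = 6397.9 nmi
Excess = 6397.9 − 6238.1 = 159.8 ≈ 160 nmi

160 nmi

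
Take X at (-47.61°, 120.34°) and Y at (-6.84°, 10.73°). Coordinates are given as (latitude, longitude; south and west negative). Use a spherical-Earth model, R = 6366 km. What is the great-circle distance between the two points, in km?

Haversine: a = sin²(Δφ/2)+cos φ₁ cos φ₂ sin²(Δλ/2) = 0.56835;  σ = 2·atan2(√a,√(1−a))
σ = 97.856° → d = Rσ = 6366·1.70792 = 10873 km

10873 km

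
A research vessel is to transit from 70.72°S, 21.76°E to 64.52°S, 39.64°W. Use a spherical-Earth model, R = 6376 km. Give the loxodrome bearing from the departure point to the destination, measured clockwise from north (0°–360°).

Δψ = ln[tan(π/4+φ₂/2)/tan(π/4+φ₁/2)] = +0.2860
Δλ = -1.0716 rad (taken the short way round)
course = atan2(Δλ, Δψ) = 284.94°

284.9°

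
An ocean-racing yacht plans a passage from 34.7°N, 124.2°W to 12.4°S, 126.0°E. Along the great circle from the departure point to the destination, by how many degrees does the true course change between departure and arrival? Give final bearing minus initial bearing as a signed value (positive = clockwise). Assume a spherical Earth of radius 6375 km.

-33.4°

At departure: θ₁ = atan2(sin Δλ cos φ₂, cos φ₁ sin φ₂ − sin φ₁ cos φ₂ cos Δλ) = 270.74°
At arrival: θ₂ = atan2(sin Δλ cos φ₁, −cos φ₂ sin φ₁ + sin φ₂ cos φ₁ cos Δλ) = 237.32°
Δθ = θ₂ − θ₁ = -33.4°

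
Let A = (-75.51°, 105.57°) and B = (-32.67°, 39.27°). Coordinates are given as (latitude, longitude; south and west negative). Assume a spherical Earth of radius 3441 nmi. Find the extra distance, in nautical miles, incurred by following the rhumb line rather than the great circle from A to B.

125 nmi

Great circle: cos σ = sin φ₁ sin φ₂ + cos φ₁ cos φ₂ cos Δλ,  σ = 0.9182 rad → d_gc = 3159.4 nmi
Rhumb line: Δψ = +1.4587, q = Δφ/Δψ = 0.5126, d_rh = R√(Δφ²+q²Δλ²) = 3284.1 nmi
Excess = 3284.1 − 3159.4 = 124.7 ≈ 125 nmi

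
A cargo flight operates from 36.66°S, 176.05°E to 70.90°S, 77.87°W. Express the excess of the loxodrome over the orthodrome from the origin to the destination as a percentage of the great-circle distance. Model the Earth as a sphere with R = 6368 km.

Great circle: σ = 1.0570 rad → d_gc = Rσ = 6730.9 km
Rhumb: Δφ = -0.5976, Δλ = +1.8514, Δψ = -1.0938, q = Δφ/Δψ = 0.5464 → d_rh = R√(Δφ²+q²Δλ²) = 7481.7 km
Excess = (7481.7 − 6730.9) / 6730.9 = 750.8 / 6730.9 = 11.155% ≈ 11.2%

11.2%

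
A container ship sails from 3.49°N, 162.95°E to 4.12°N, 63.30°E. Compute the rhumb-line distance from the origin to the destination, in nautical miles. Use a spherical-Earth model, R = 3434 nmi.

5959 nmi

Δψ = ln[tan(π/4+φ₂/2)/tan(π/4+φ₁/2)] = +0.0110;  Δφ = +0.0110 rad,  Δλ = -1.7392 rad
q = Δφ/Δψ = 0.9978
d = R·√(Δφ² + q²Δλ²) = 3434·1.73541 = 5959 nmi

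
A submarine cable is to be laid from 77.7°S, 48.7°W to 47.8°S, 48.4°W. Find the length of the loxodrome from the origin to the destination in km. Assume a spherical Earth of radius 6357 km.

Δψ = ln[tan(π/4+φ₂/2)/tan(π/4+φ₁/2)] = +1.2757;  Δφ = +0.5219 rad,  Δλ = +0.0052 rad
q = Δφ/Δψ = 0.4091
d = R·√(Δφ² + q²Δλ²) = 6357·0.52186 = 3317 km

3317 km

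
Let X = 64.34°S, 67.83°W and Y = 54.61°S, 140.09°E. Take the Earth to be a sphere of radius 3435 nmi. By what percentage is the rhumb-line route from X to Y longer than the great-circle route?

30.6%

Great circle: σ = 1.0318 rad → d_gc = Rσ = 3544.4 nmi
Rhumb: Δφ = +0.1698, Δλ = -2.6543, Δψ = +0.3371, q = Δφ/Δψ = 0.5038 → d_rh = R√(Δφ²+q²Δλ²) = 4630.0 nmi
Excess = (4630.0 − 3544.4) / 3544.4 = 1085.6 / 3544.4 = 30.63% ≈ 30.6%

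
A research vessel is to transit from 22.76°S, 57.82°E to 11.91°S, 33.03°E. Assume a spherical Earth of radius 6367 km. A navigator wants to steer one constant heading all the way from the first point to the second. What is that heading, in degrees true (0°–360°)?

294.7°

Meridional parts: M(φ₁)=-0.4081, M(φ₂)=-0.2094 → ΔM = +0.1987;  Δλ = -0.4327 rad
tan C = Δλ / ΔM = -2.1771 → C = 294.67°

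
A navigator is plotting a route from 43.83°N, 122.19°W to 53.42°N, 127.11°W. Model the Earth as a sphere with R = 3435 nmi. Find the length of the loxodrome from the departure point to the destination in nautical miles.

607 nmi

Rhumb course C = atan2(Δλ, Δψ) with Δψ = ln[tan(π/4+φ₂/2)/tan(π/4+φ₁/2)] = +0.2543, Δλ = -0.0859 → C = 341.34°
d = R·|Δφ| / |cos C| = 3435·0.16738 / 0.94744 = 607 nmi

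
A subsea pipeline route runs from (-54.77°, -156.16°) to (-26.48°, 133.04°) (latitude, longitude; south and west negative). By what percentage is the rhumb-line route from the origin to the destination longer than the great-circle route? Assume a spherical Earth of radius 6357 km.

Great circle: σ = 1.0074 rad → d_gc = Rσ = 6404.3 km
Rhumb: Δφ = +0.4938, Δλ = -1.2357, Δψ = +0.6677, q = Δφ/Δψ = 0.7395 → d_rh = R√(Δφ²+q²Δλ²) = 6602.6 km
Excess = (6602.6 − 6404.3) / 6404.3 = 198.3 / 6404.3 = 3.10% ≈ 3.1%

3.1%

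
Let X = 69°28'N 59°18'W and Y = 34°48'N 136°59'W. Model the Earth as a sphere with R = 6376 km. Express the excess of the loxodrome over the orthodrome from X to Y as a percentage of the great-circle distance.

5.4%

Great circle: σ = 0.9324 rad → d_gc = Rσ = 5945.1 km
Rhumb: Δφ = -0.6050, Δλ = -1.3558, Δψ = -1.0600, q = Δφ/Δψ = 0.5708 → d_rh = R√(Δφ²+q²Δλ²) = 6263.6 km
Excess = (6263.6 − 5945.1) / 5945.1 = 318.5 / 5945.1 = 5.36% ≈ 5.4%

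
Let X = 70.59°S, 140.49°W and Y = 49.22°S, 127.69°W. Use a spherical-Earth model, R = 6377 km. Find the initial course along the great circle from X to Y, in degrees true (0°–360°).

N = sin Δλ·cos φ₂ = +0.1447;  D = cos φ₁ sin φ₂ − sin φ₁ cos φ₂ cos Δλ = +0.3491
initial course = atan2(N, D) = 22.52°

22.5°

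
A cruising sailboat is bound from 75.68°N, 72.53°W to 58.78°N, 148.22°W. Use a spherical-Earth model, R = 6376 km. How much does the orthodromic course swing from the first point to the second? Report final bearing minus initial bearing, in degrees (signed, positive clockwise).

Initial bearing θ₁ = atan2(sin Δλ cos φ₂, cos φ₁ sin φ₂ − sin φ₁ cos φ₂ cos Δλ) = 279.87°
Final bearing θ₂ = (initial bearing from the destination back to the start) + 180° = 208.04°
Δθ = θ₂ − θ₁ = -71.8°

-71.8°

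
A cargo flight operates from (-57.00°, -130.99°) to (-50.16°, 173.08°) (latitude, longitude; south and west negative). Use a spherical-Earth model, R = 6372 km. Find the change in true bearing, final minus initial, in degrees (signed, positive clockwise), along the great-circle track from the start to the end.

+46.3°

At departure: θ₁ = atan2(sin Δλ cos φ₂, cos φ₁ sin φ₂ − sin φ₁ cos φ₂ cos Δλ) = 257.55°
At arrival: θ₂ = atan2(sin Δλ cos φ₁, −cos φ₂ sin φ₁ + sin φ₂ cos φ₁ cos Δλ) = 303.89°
Δθ = θ₂ − θ₁ = +46.3°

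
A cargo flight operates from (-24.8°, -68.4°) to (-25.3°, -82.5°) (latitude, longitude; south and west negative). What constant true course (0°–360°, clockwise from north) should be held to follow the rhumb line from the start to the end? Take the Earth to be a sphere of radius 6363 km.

267.8°

Δψ = ln[tan(π/4+φ₂/2)/tan(π/4+φ₁/2)] = -0.0096
Δλ = -0.2461 rad (taken the short way round)
course = atan2(Δλ, Δψ) = 267.76°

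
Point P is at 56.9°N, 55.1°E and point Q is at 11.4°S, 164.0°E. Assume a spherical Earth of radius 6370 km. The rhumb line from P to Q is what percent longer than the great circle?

Great circle: σ = 1.9166 rad → d_gc = Rσ = 12208.9 km
Rhumb: Δφ = -1.1921, Δλ = +1.9007, Δψ = -1.4138, q = Δφ/Δψ = 0.8432 → d_rh = R√(Δφ²+q²Δλ²) = 12723.0 km
Excess = (12723.0 − 12208.9) / 12208.9 = 514.1 / 12208.9 = 4.21% ≈ 4.2%

4.2%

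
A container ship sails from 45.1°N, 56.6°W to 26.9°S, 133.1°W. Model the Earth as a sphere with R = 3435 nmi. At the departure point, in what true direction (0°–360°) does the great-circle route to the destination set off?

N = sin Δλ·cos φ₂ = -0.8672;  D = cos φ₁ sin φ₂ − sin φ₁ cos φ₂ cos Δλ = -0.4668
initial course = atan2(N, D) = 241.70°

241.7°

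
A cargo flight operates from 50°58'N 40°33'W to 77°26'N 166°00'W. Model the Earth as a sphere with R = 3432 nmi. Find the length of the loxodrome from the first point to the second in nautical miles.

3366 nmi

Rhumb course C = atan2(Δλ, Δψ) with Δψ = ln[tan(π/4+φ₂/2)/tan(π/4+φ₁/2)] = +1.1691, Δλ = -2.1895 → C = 298.10°
d = R·|Δφ| / |cos C| = 3432·0.46193 / 0.47102 = 3366 nmi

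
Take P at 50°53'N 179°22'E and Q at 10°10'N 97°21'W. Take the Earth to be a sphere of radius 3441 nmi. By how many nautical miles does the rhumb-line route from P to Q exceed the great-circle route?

Great circle: cos σ = sin φ₁ sin φ₂ + cos φ₁ cos φ₂ cos Δλ,  σ = 1.3597 rad → d_gc = 4678.6 nmi
Rhumb line: Δψ = -0.8565, q = Δφ/Δψ = 0.8297, d_rh = R√(Δφ²+q²Δλ²) = 4816.8 nmi
Excess = 4816.8 − 4678.6 = 138.2 ≈ 138 nmi

138 nmi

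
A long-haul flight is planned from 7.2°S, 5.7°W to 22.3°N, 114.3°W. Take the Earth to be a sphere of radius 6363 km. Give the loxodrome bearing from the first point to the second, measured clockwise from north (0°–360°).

285.5°

Δψ = ln[tan(π/4+φ₂/2)/tan(π/4+φ₁/2)] = +0.5254
Δλ = -1.8954 rad (taken the short way round)
course = atan2(Δλ, Δψ) = 285.49°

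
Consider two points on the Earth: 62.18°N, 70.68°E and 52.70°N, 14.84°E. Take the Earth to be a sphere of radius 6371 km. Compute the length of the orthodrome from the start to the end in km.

Haversine: a = sin²(Δφ/2)+cos φ₁ cos φ₂ sin²(Δλ/2) = 0.06883;  σ = 2·atan2(√a,√(1−a))
σ = 30.421° → d = Rσ = 6371·0.53094 = 3383 km

3383 km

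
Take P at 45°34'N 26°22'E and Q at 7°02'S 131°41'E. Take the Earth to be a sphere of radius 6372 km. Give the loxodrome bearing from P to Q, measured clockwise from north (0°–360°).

119.0°

Δψ = ln[tan(π/4+φ₂/2)/tan(π/4+φ₁/2)] = -1.0185
Δλ = +1.8381 rad (taken the short way round)
course = atan2(Δλ, Δψ) = 118.99°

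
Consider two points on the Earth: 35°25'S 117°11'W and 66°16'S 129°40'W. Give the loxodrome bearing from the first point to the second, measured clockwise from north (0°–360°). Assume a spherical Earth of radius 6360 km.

Δψ = ln[tan(π/4+φ₂/2)/tan(π/4+φ₁/2)] = -0.8983
Δλ = -0.2179 rad (taken the short way round)
course = atan2(Δλ, Δψ) = 193.63°

193.6°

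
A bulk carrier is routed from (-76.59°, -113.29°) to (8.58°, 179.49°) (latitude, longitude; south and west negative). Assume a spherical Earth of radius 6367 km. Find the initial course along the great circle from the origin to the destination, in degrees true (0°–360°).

294.1°

θ = atan2( sin Δλ·cos φ₂ ,  cos φ₁ sin φ₂ − sin φ₁ cos φ₂ cos Δλ )
  = atan2(-0.9117, +0.4070) = 294.06°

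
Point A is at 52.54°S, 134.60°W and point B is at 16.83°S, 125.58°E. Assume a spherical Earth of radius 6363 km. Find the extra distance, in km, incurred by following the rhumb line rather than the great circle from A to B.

507 km

Great circle: cos σ = sin φ₁ sin φ₂ + cos φ₁ cos φ₂ cos Δλ,  σ = 1.4399 rad → d_gc = 9162.0 km
Rhumb line: Δψ = +0.7835, q = Δφ/Δψ = 0.7955, d_rh = R√(Δφ²+q²Δλ²) = 9668.9 km
Excess = 9668.9 − 9162.0 = 506.9 ≈ 507 km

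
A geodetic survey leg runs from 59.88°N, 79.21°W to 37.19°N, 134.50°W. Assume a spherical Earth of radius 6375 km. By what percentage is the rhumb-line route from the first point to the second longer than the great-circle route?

Great circle: σ = 0.7220 rad → d_gc = Rσ = 4602.8 km
Rhumb: Δφ = -0.3960, Δλ = -0.9650, Δψ = -0.6126, q = Δφ/Δψ = 0.6464 → d_rh = R√(Δφ²+q²Δλ²) = 4710.3 km
Excess = (4710.3 − 4602.8) / 4602.8 = 107.5 / 4602.8 = 2.34% ≈ 2.3%

2.3%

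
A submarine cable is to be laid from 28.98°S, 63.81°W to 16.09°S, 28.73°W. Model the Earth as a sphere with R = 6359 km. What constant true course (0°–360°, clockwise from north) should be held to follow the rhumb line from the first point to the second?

Δψ = ln[tan(π/4+φ₂/2)/tan(π/4+φ₁/2)] = +0.2443
Δλ = +0.6123 rad (taken the short way round)
course = atan2(Δλ, Δψ) = 68.25°

68.3°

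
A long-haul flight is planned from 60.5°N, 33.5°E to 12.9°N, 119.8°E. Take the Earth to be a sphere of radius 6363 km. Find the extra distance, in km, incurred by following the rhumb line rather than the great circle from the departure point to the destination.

Great circle: cos σ = sin φ₁ sin φ₂ + cos φ₁ cos φ₂ cos Δλ,  σ = 1.3436 rad → d_gc = 8549.1 km
Rhumb line: Δψ = -1.1075, q = Δφ/Δψ = 0.7502, d_rh = R√(Δφ²+q²Δλ²) = 8923.8 km
Excess = 8923.8 − 8549.1 = 374.7 ≈ 375 km

375 km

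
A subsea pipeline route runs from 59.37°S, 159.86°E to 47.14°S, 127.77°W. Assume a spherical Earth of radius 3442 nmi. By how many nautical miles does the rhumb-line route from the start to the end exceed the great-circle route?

Great circle: cos σ = sin φ₁ sin φ₂ + cos φ₁ cos φ₂ cos Δλ,  σ = 0.7441 rad → d_gc = 2561.1 nmi
Rhumb line: Δψ = +0.3600, q = Δφ/Δψ = 0.5930, d_rh = R√(Δφ²+q²Δλ²) = 2680.8 nmi
Excess = 2680.8 − 2561.1 = 119.7 ≈ 120 nmi

120 nmi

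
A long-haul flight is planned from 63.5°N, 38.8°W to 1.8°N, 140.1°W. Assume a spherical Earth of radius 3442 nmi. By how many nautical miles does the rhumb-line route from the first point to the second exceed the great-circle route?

Great circle: cos σ = sin φ₁ sin φ₂ + cos φ₁ cos φ₂ cos Δλ,  σ = 1.6301 rad → d_gc = 5610.8 nmi
Rhumb line: Δψ = -1.4148, q = Δφ/Δψ = 0.7612, d_rh = R√(Δφ²+q²Δλ²) = 5932.6 nmi
Excess = 5932.6 − 5610.8 = 321.8 ≈ 322 nmi

322 nmi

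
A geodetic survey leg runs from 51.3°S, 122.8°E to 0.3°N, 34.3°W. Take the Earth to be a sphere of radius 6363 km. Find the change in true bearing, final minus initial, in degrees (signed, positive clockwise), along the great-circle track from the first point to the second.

At departure: θ₁ = atan2(sin Δλ cos φ₂, cos φ₁ sin φ₂ − sin φ₁ cos φ₂ cos Δλ) = 208.53°
At arrival: θ₂ = atan2(sin Δλ cos φ₁, −cos φ₂ sin φ₁ + sin φ₂ cos φ₁ cos Δλ) = 342.62°
Δθ = θ₂ − θ₁ = +134.1°

+134.1°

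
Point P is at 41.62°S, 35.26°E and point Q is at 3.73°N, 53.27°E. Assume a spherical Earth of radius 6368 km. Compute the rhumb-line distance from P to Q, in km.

5362 km

Δψ = ln[tan(π/4+φ₂/2)/tan(π/4+φ₁/2)] = +0.8654;  Δφ = +0.7915 rad,  Δλ = +0.3143 rad
q = Δφ/Δψ = 0.9146
d = R·√(Δφ² + q²Δλ²) = 6368·0.84210 = 5362 km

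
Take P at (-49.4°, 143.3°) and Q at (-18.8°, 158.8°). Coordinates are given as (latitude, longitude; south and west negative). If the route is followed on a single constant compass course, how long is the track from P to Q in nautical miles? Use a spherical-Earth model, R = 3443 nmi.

Δψ = ln[tan(π/4+φ₂/2)/tan(π/4+φ₁/2)] = +0.6603;  Δφ = +0.5341 rad,  Δλ = +0.2705 rad
q = Δφ/Δψ = 0.8088
d = R·√(Δφ² + q²Δλ²) = 3443·0.57715 = 1987 nmi

1987 nmi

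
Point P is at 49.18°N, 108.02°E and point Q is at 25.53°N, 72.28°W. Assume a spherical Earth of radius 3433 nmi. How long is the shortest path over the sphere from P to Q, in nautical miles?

6309 nmi

Haversine: a = sin²(Δφ/2)+cos φ₁ cos φ₂ sin²(Δλ/2) = 0.63185;  σ = 2·atan2(√a,√(1−a))
σ = 105.290° → d = Rσ = 3433·1.83765 = 6309 nmi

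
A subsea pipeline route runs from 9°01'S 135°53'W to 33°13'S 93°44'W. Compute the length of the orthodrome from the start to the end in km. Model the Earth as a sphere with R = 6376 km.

5085 km

cos σ = sin φ₁ sin φ₂ + cos φ₁ cos φ₂ cos Δλ
      = sin(-9.02°)sin(-33.22°) + cos(-9.02°)cos(-33.22°)cos(42.15°) = 0.6984
σ = 45.698° → d = Rσ = 6376·0.79758 = 5085 km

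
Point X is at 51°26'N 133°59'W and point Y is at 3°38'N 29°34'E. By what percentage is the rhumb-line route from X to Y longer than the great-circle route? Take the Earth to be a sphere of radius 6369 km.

18.8%

Great circle: σ = 2.1498 rad → d_gc = Rσ = 13691.8 km
Rhumb: Δφ = -0.8343, Δλ = +2.8545, Δψ = -0.9867, q = Δφ/Δψ = 0.8455 → d_rh = R√(Δφ²+q²Δλ²) = 16263.4 km
Excess = (16263.4 − 13691.8) / 13691.8 = 2571.6 / 13691.8 = 18.78% ≈ 18.8%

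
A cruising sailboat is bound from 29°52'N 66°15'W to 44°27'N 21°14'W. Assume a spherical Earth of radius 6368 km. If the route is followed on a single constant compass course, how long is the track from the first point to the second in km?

Δψ = ln[tan(π/4+φ₂/2)/tan(π/4+φ₁/2)] = +0.3212;  Δφ = +0.2545 rad,  Δλ = +0.7857 rad
q = Δφ/Δψ = 0.7923
d = R·√(Δφ² + q²Δλ²) = 6368·0.67254 = 4283 km

4283 km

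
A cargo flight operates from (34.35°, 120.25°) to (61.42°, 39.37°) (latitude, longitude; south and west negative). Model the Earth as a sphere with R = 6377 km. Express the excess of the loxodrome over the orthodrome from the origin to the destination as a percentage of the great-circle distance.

Great circle: σ = 0.9787 rad → d_gc = Rσ = 6241.2 km
Rhumb: Δφ = +0.4725, Δλ = -1.4116, Δψ = +0.7286, q = Δφ/Δψ = 0.6485 → d_rh = R√(Δφ²+q²Δλ²) = 6569.1 km
Excess = (6569.1 − 6241.2) / 6241.2 = 327.9 / 6241.2 = 5.254% ≈ 5.3%

5.3%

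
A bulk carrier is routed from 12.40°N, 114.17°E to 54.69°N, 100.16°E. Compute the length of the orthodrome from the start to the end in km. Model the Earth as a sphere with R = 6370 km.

4859 km

Haversine: a = sin²(Δφ/2)+cos φ₁ cos φ₂ sin²(Δλ/2) = 0.13852;  σ = 2·atan2(√a,√(1−a))
σ = 43.701° → d = Rσ = 6370·0.76272 = 4859 km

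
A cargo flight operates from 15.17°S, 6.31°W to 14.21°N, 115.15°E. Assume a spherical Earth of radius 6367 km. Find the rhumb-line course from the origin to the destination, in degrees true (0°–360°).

76.3°

Meridional parts: M(φ₁)=-0.2679, M(φ₂)=+0.2506 → ΔM = +0.5185;  Δλ = +2.1199 rad
tan C = Δλ / ΔM = +4.0884 → C = 76.26°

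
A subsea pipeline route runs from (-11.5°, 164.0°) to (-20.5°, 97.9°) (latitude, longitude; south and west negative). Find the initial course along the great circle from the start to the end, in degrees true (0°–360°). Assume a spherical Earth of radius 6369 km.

N = sin Δλ·cos φ₂ = -0.8564;  D = cos φ₁ sin φ₂ − sin φ₁ cos φ₂ cos Δλ = -0.2675
initial course = atan2(N, D) = 252.65°

252.7°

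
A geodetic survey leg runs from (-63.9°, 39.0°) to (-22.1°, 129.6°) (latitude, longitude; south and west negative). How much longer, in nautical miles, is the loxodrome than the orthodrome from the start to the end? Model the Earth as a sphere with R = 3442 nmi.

255 nmi

Great circle: cos σ = sin φ₁ sin φ₂ + cos φ₁ cos φ₂ cos Δλ,  σ = 1.2307 rad → d_gc = 4236.0 nmi
Rhumb line: Δψ = +1.0663, q = Δφ/Δψ = 0.6842, d_rh = R√(Δφ²+q²Δλ²) = 4491.4 nmi
Excess = 4491.4 − 4236.0 = 255.4 ≈ 255 nmi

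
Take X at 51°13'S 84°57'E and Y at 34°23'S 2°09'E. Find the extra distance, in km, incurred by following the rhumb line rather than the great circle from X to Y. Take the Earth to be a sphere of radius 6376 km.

Great circle: cos σ = sin φ₁ sin φ₂ + cos φ₁ cos φ₂ cos Δλ,  σ = 1.0414 rad → d_gc = 6640.0 km
Rhumb line: Δψ = +0.4044, q = Δφ/Δψ = 0.7265, d_rh = R√(Δφ²+q²Δλ²) = 6951.3 km
Excess = 6951.3 − 6640.0 = 311.3 ≈ 311 km

311 km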